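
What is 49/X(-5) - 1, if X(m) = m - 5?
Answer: -59/10 ≈ -5.9000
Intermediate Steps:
X(m) = -5 + m
49/X(-5) - 1 = 49/(-5 - 5) - 1 = 49/(-10) - 1 = -1/10*49 - 1 = -49/10 - 1 = -59/10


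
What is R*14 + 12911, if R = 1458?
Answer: 33323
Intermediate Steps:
R*14 + 12911 = 1458*14 + 12911 = 20412 + 12911 = 33323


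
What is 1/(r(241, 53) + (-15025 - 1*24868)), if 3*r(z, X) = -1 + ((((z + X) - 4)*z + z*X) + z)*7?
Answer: 3/460648 ≈ 6.5126e-6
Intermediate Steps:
r(z, X) = -⅓ + 7*z/3 + 7*X*z/3 + 7*z*(-4 + X + z)/3 (r(z, X) = (-1 + ((((z + X) - 4)*z + z*X) + z)*7)/3 = (-1 + ((((X + z) - 4)*z + X*z) + z)*7)/3 = (-1 + (((-4 + X + z)*z + X*z) + z)*7)/3 = (-1 + ((z*(-4 + X + z) + X*z) + z)*7)/3 = (-1 + ((X*z + z*(-4 + X + z)) + z)*7)/3 = (-1 + (z + X*z + z*(-4 + X + z))*7)/3 = (-1 + (7*z + 7*X*z + 7*z*(-4 + X + z)))/3 = (-1 + 7*z + 7*X*z + 7*z*(-4 + X + z))/3 = -⅓ + 7*z/3 + 7*X*z/3 + 7*z*(-4 + X + z)/3)
1/(r(241, 53) + (-15025 - 1*24868)) = 1/((-⅓ - 7*241 + (7/3)*241² + (14/3)*53*241) + (-15025 - 1*24868)) = 1/((-⅓ - 1687 + (7/3)*58081 + 178822/3) + (-15025 - 24868)) = 1/((-⅓ - 1687 + 406567/3 + 178822/3) - 39893) = 1/(580327/3 - 39893) = 1/(460648/3) = 3/460648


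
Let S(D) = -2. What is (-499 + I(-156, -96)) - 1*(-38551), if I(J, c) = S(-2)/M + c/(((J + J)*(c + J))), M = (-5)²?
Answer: 779113037/20475 ≈ 38052.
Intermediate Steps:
M = 25
I(J, c) = -2/25 + c/(2*J*(J + c)) (I(J, c) = -2/25 + c/(((J + J)*(c + J))) = -2*1/25 + c/(((2*J)*(J + c))) = -2/25 + c/((2*J*(J + c))) = -2/25 + c*(1/(2*J*(J + c))) = -2/25 + c/(2*J*(J + c)))
(-499 + I(-156, -96)) - 1*(-38551) = (-499 + (1/50)*(-4*(-156)² + 25*(-96) - 4*(-156)*(-96))/(-156*(-156 - 96))) - 1*(-38551) = (-499 + (1/50)*(-1/156)*(-4*24336 - 2400 - 59904)/(-252)) + 38551 = (-499 + (1/50)*(-1/156)*(-1/252)*(-97344 - 2400 - 59904)) + 38551 = (-499 + (1/50)*(-1/156)*(-1/252)*(-159648)) + 38551 = (-499 - 1663/20475) + 38551 = -10218688/20475 + 38551 = 779113037/20475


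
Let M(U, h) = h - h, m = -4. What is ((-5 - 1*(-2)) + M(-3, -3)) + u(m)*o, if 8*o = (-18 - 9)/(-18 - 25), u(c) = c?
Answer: -285/86 ≈ -3.3140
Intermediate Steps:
o = 27/344 (o = ((-18 - 9)/(-18 - 25))/8 = (-27/(-43))/8 = (-27*(-1/43))/8 = (⅛)*(27/43) = 27/344 ≈ 0.078488)
M(U, h) = 0
((-5 - 1*(-2)) + M(-3, -3)) + u(m)*o = ((-5 - 1*(-2)) + 0) - 4*27/344 = ((-5 + 2) + 0) - 27/86 = (-3 + 0) - 27/86 = -3 - 27/86 = -285/86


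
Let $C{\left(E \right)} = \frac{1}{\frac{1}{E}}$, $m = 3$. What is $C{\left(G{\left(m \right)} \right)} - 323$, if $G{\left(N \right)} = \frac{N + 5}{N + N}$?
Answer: $- \frac{965}{3} \approx -321.67$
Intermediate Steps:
$G{\left(N \right)} = \frac{5 + N}{2 N}$
$C{\left(E \right)} = E$
$C{\left(G{\left(m \right)} \right)} - 323 = \frac{5 + 3}{2 \cdot 3} - 323 = \frac{1}{2} \cdot \frac{1}{3} \cdot 8 - 323 = \frac{4}{3} - 323 = - \frac{965}{3}$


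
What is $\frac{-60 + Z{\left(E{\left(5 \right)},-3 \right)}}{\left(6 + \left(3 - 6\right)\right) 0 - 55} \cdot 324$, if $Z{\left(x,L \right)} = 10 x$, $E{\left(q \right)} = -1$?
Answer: $\frac{4536}{11} \approx 412.36$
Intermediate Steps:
$\frac{-60 + Z{\left(E{\left(5 \right)},-3 \right)}}{\left(6 + \left(3 - 6\right)\right) 0 - 55} \cdot 324 = \frac{-60 + 10 \left(-1\right)}{\left(6 + \left(3 - 6\right)\right) 0 - 55} \cdot 324 = \frac{-60 - 10}{\left(6 + \left(3 - 6\right)\right) 0 - 55} \cdot 324 = - \frac{70}{\left(6 - 3\right) 0 - 55} \cdot 324 = - \frac{70}{3 \cdot 0 - 55} \cdot 324 = - \frac{70}{0 - 55} \cdot 324 = - \frac{70}{-55} \cdot 324 = \left(-70\right) \left(- \frac{1}{55}\right) 324 = \frac{14}{11} \cdot 324 = \frac{4536}{11}$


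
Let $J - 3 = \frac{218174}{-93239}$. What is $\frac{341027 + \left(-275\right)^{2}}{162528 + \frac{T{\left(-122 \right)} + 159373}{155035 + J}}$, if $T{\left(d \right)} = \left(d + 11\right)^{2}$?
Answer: $\frac{3011429391454008}{1174709184492145} \approx 2.5636$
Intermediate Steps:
$J = \frac{61543}{93239}$ ($J = 3 + \frac{218174}{-93239} = 3 + 218174 \left(- \frac{1}{93239}\right) = 3 - \frac{218174}{93239} = \frac{61543}{93239} \approx 0.66006$)
$T{\left(d \right)} = \left(11 + d\right)^{2}$
$\frac{341027 + \left(-275\right)^{2}}{162528 + \frac{T{\left(-122 \right)} + 159373}{155035 + J}} = \frac{341027 + \left(-275\right)^{2}}{162528 + \frac{\left(11 - 122\right)^{2} + 159373}{155035 + \frac{61543}{93239}}} = \frac{341027 + 75625}{162528 + \frac{\left(-111\right)^{2} + 159373}{\frac{14455369908}{93239}}} = \frac{416652}{162528 + \left(12321 + 159373\right) \frac{93239}{14455369908}} = \frac{416652}{162528 + 171694 \cdot \frac{93239}{14455369908}} = \frac{416652}{162528 + \frac{8004288433}{7227684954}} = \frac{416652}{\frac{1174709184492145}{7227684954}} = 416652 \cdot \frac{7227684954}{1174709184492145} = \frac{3011429391454008}{1174709184492145}$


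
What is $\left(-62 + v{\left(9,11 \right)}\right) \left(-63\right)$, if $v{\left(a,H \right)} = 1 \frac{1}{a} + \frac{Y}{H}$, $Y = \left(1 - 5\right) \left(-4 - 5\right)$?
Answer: $\frac{40621}{11} \approx 3692.8$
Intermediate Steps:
$Y = 36$ ($Y = \left(-4\right) \left(-9\right) = 36$)
$v{\left(a,H \right)} = \frac{1}{a} + \frac{36}{H}$ ($v{\left(a,H \right)} = 1 \frac{1}{a} + \frac{36}{H} = \frac{1}{a} + \frac{36}{H}$)
$\left(-62 + v{\left(9,11 \right)}\right) \left(-63\right) = \left(-62 + \left(\frac{1}{9} + \frac{36}{11}\right)\right) \left(-63\right) = \left(-62 + \frac{335}{99}\right) \left(-63\right) = \left(- \frac{5803}{99}\right) \left(-63\right) = \frac{40621}{11}$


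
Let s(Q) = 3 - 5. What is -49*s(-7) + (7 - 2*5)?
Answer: 95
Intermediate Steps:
s(Q) = -2
-49*s(-7) + (7 - 2*5) = -49*(-2) + (7 - 2*5) = 98 + (7 - 10) = 98 - 3 = 95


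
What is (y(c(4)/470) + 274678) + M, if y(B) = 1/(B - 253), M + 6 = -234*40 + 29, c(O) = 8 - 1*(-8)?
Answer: 15773726192/59447 ≈ 2.6534e+5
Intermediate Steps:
c(O) = 16 (c(O) = 8 + 8 = 16)
M = -9337 (M = -6 + (-234*40 + 29) = -6 + (-9360 + 29) = -6 - 9331 = -9337)
y(B) = 1/(-253 + B)
(y(c(4)/470) + 274678) + M = (1/(-253 + 16/470) + 274678) - 9337 = (1/(-253 + 16*(1/470)) + 274678) - 9337 = (1/(-253 + 8/235) + 274678) - 9337 = (1/(-59447/235) + 274678) - 9337 = (-235/59447 + 274678) - 9337 = 16328782831/59447 - 9337 = 15773726192/59447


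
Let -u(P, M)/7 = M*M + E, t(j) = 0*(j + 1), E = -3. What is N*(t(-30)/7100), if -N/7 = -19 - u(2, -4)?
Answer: 0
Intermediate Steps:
t(j) = 0 (t(j) = 0*(1 + j) = 0)
u(P, M) = 21 - 7*M² (u(P, M) = -7*(M*M - 3) = -7*(M² - 3) = -7*(-3 + M²) = 21 - 7*M²)
N = -504 (N = -7*(-19 - (21 - 7*(-4)²)) = -7*(-19 - (21 - 7*16)) = -7*(-19 - (21 - 112)) = -7*(-19 - 1*(-91)) = -7*(-19 + 91) = -7*72 = -504)
N*(t(-30)/7100) = -0/7100 = -504*0 = 0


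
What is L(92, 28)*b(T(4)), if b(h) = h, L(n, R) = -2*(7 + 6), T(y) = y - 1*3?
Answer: -26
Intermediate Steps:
T(y) = -3 + y (T(y) = y - 3 = -3 + y)
L(n, R) = -26 (L(n, R) = -2*13 = -26)
L(92, 28)*b(T(4)) = -26*(-3 + 4) = -26*1 = -26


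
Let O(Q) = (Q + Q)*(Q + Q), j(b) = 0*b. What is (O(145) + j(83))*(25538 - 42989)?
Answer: -1467629100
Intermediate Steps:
j(b) = 0
O(Q) = 4*Q² (O(Q) = (2*Q)*(2*Q) = 4*Q²)
(O(145) + j(83))*(25538 - 42989) = (4*145² + 0)*(25538 - 42989) = (4*21025 + 0)*(-17451) = (84100 + 0)*(-17451) = 84100*(-17451) = -1467629100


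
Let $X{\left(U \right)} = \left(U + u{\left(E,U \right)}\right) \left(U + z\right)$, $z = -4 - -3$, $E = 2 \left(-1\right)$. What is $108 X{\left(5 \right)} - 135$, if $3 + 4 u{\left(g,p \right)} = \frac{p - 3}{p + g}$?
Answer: $1773$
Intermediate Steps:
$E = -2$
$u{\left(g,p \right)} = - \frac{3}{4} + \frac{-3 + p}{4 \left(g + p\right)}$ ($u{\left(g,p \right)} = - \frac{3}{4} + \frac{\left(p - 3\right) \frac{1}{p + g}}{4} = - \frac{3}{4} + \frac{\left(-3 + p\right) \frac{1}{g + p}}{4} = - \frac{3}{4} + \frac{\frac{1}{g + p} \left(-3 + p\right)}{4} = - \frac{3}{4} + \frac{-3 + p}{4 \left(g + p\right)}$)
$z = -1$ ($z = -4 + 3 = -1$)
$X{\left(U \right)} = \left(-1 + U\right) \left(U + \frac{3 - 2 U}{4 \left(-2 + U\right)}\right)$ ($X{\left(U \right)} = \left(U + \frac{-3 - -6 - 2 U}{4 \left(-2 + U\right)}\right) \left(U - 1\right) = \left(U + \frac{-3 + 6 - 2 U}{4 \left(-2 + U\right)}\right) \left(-1 + U\right) = \left(U + \frac{3 - 2 U}{4 \left(-2 + U\right)}\right) \left(-1 + U\right) = \left(-1 + U\right) \left(U + \frac{3 - 2 U}{4 \left(-2 + U\right)}\right)$)
$108 X{\left(5 \right)} - 135 = 108 \frac{-3 - 14 \cdot 5^{2} + 4 \cdot 5^{3} + 13 \cdot 5}{4 \left(-2 + 5\right)} - 135 = 108 \frac{-3 - 350 + 4 \cdot 125 + 65}{4 \cdot 3} - 135 = 108 \cdot \frac{1}{4} \cdot \frac{1}{3} \left(-3 - 350 + 500 + 65\right) - 135 = 108 \cdot \frac{1}{4} \cdot \frac{1}{3} \cdot 212 - 135 = 108 \cdot \frac{53}{3} - 135 = 1908 - 135 = 1773$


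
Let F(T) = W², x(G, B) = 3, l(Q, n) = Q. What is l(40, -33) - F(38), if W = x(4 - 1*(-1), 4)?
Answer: 31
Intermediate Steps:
W = 3
F(T) = 9 (F(T) = 3² = 9)
l(40, -33) - F(38) = 40 - 1*9 = 40 - 9 = 31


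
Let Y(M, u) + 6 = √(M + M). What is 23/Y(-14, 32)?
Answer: -69/32 - 23*I*√7/32 ≈ -2.1563 - 1.9016*I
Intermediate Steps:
Y(M, u) = -6 + √2*√M (Y(M, u) = -6 + √(M + M) = -6 + √(2*M) = -6 + √2*√M)
23/Y(-14, 32) = 23/(-6 + √2*√(-14)) = 23/(-6 + √2*(I*√14)) = 23/(-6 + 2*I*√7)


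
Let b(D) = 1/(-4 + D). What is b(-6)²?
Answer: 1/100 ≈ 0.010000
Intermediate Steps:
b(-6)² = (1/(-4 - 6))² = (1/(-10))² = (-⅒)² = 1/100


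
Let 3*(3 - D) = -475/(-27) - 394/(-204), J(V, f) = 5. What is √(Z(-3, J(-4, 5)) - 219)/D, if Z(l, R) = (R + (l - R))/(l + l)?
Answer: -1377*I*√874/9661 ≈ -4.2137*I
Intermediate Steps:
D = -9661/2754 (D = 3 - (-475/(-27) - 394/(-204))/3 = 3 - (-475*(-1/27) - 394*(-1/204))/3 = 3 - (475/27 + 197/102)/3 = 3 - ⅓*17923/918 = 3 - 17923/2754 = -9661/2754 ≈ -3.5080)
Z(l, R) = ½ (Z(l, R) = l/((2*l)) = l*(1/(2*l)) = ½)
√(Z(-3, J(-4, 5)) - 219)/D = √(½ - 219)/(-9661/2754) = √(-437/2)*(-2754/9661) = (I*√874/2)*(-2754/9661) = -1377*I*√874/9661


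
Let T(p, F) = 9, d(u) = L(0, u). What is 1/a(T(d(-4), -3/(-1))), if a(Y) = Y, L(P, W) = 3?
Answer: ⅑ ≈ 0.11111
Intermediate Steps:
d(u) = 3
1/a(T(d(-4), -3/(-1))) = 1/9 = ⅑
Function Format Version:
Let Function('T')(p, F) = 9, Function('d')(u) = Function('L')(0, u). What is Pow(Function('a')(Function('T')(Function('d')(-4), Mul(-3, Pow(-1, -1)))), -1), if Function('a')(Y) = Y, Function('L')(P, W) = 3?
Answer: Rational(1, 9) ≈ 0.11111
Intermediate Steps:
Function('d')(u) = 3
Pow(Function('a')(Function('T')(Function('d')(-4), Mul(-3, Pow(-1, -1)))), -1) = Pow(9, -1) = Rational(1, 9)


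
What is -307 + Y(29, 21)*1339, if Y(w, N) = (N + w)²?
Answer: 3347193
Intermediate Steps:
-307 + Y(29, 21)*1339 = -307 + (21 + 29)²*1339 = -307 + 50²*1339 = -307 + 2500*1339 = -307 + 3347500 = 3347193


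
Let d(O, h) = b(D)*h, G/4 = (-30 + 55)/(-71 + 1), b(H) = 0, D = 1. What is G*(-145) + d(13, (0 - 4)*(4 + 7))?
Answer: 1450/7 ≈ 207.14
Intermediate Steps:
G = -10/7 (G = 4*((-30 + 55)/(-71 + 1)) = 4*(25/(-70)) = 4*(25*(-1/70)) = 4*(-5/14) = -10/7 ≈ -1.4286)
d(O, h) = 0 (d(O, h) = 0*h = 0)
G*(-145) + d(13, (0 - 4)*(4 + 7)) = -10/7*(-145) + 0 = 1450/7 + 0 = 1450/7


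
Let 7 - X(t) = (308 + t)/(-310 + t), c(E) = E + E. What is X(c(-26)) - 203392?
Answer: -36812557/181 ≈ -2.0338e+5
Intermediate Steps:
c(E) = 2*E
X(t) = 7 - (308 + t)/(-310 + t)
X(c(-26)) - 203392 = 6*(-413 + 2*(-26))/(-310 + 2*(-26)) - 203392 = 6*(-413 - 52)/(-310 - 52) - 203392 = 6*(-465)/(-362) - 203392 = 6*(-1/362)*(-465) - 203392 = 1395/181 - 203392 = -36812557/181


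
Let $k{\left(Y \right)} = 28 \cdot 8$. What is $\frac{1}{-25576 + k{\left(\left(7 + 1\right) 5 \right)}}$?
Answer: $- \frac{1}{25352} \approx -3.9445 \cdot 10^{-5}$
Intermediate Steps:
$k{\left(Y \right)} = 224$
$\frac{1}{-25576 + k{\left(\left(7 + 1\right) 5 \right)}} = \frac{1}{-25576 + 224} = \frac{1}{-25352} = - \frac{1}{25352}$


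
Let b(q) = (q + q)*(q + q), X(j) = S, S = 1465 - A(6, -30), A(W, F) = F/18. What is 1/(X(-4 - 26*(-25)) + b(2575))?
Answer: 3/79571900 ≈ 3.7702e-8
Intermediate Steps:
A(W, F) = F/18 (A(W, F) = F*(1/18) = F/18)
S = 4400/3 (S = 1465 - (-30)/18 = 1465 - 1*(-5/3) = 1465 + 5/3 = 4400/3 ≈ 1466.7)
X(j) = 4400/3
b(q) = 4*q² (b(q) = (2*q)*(2*q) = 4*q²)
1/(X(-4 - 26*(-25)) + b(2575)) = 1/(4400/3 + 4*2575²) = 1/(4400/3 + 4*6630625) = 1/(4400/3 + 26522500) = 1/(79571900/3) = 3/79571900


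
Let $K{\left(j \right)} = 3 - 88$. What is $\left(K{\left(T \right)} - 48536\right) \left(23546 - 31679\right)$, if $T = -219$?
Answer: $395434593$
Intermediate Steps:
$K{\left(j \right)} = -85$ ($K{\left(j \right)} = 3 - 88 = -85$)
$\left(K{\left(T \right)} - 48536\right) \left(23546 - 31679\right) = \left(-85 - 48536\right) \left(23546 - 31679\right) = \left(-48621\right) \left(-8133\right) = 395434593$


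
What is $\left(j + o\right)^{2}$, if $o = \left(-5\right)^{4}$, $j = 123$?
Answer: $559504$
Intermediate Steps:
$o = 625$
$\left(j + o\right)^{2} = \left(123 + 625\right)^{2} = 748^{2} = 559504$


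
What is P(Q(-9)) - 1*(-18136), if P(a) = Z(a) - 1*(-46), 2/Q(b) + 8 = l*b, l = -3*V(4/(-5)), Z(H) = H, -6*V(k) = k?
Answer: 199997/11 ≈ 18182.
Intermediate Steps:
V(k) = -k/6
l = -2/5 (l = -(-1)*4/(-5)/2 = -(-1)*4*(-1/5)/2 = -(-1)*(-4)/(2*5) = -3*2/15 = -2/5 ≈ -0.40000)
Q(b) = 2/(-8 - 2*b/5)
P(a) = 46 + a (P(a) = a - 1*(-46) = a + 46 = 46 + a)
P(Q(-9)) - 1*(-18136) = (46 - 5/(20 - 9)) - 1*(-18136) = (46 - 5/11) + 18136 = 501/11 + 18136 = 199997/11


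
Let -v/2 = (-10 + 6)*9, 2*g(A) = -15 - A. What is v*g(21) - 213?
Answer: -1509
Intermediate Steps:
g(A) = -15/2 - A/2 (g(A) = (-15 - A)/2 = -15/2 - A/2)
v = 72 (v = -2*(-10 + 6)*9 = -(-8)*9 = -2*(-36) = 72)
v*g(21) - 213 = 72*(-15/2 - 1/2*21) - 213 = 72*(-15/2 - 21/2) - 213 = 72*(-18) - 213 = -1296 - 213 = -1509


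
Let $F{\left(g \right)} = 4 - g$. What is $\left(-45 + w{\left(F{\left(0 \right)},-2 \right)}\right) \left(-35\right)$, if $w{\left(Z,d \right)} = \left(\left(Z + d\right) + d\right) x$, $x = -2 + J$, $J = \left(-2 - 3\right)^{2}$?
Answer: $1575$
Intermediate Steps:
$J = 25$ ($J = \left(-5\right)^{2} = 25$)
$x = 23$ ($x = -2 + 25 = 23$)
$w{\left(Z,d \right)} = 23 Z + 46 d$ ($w{\left(Z,d \right)} = \left(\left(Z + d\right) + d\right) 23 = \left(Z + 2 d\right) 23 = 23 Z + 46 d$)
$\left(-45 + w{\left(F{\left(0 \right)},-2 \right)}\right) \left(-35\right) = \left(-45 + \left(23 \left(4 - 0\right) + 46 \left(-2\right)\right)\right) \left(-35\right) = \left(-45 - \left(92 - 23 \left(4 + 0\right)\right)\right) \left(-35\right) = \left(-45 + \left(23 \cdot 4 - 92\right)\right) \left(-35\right) = \left(-45 + \left(92 - 92\right)\right) \left(-35\right) = \left(-45 + 0\right) \left(-35\right) = \left(-45\right) \left(-35\right) = 1575$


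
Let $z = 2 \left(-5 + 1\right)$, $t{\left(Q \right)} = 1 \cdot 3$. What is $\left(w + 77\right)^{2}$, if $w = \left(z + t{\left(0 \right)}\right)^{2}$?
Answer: $10404$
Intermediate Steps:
$t{\left(Q \right)} = 3$
$z = -8$ ($z = 2 \left(-4\right) = -8$)
$w = 25$ ($w = \left(-8 + 3\right)^{2} = \left(-5\right)^{2} = 25$)
$\left(w + 77\right)^{2} = \left(25 + 77\right)^{2} = 102^{2} = 10404$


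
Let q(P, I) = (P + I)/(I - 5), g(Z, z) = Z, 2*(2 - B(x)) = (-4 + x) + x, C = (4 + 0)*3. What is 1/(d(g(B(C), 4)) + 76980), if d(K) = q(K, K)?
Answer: 13/1000756 ≈ 1.2990e-5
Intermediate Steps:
C = 12 (C = 4*3 = 12)
B(x) = 4 - x (B(x) = 2 - ((-4 + x) + x)/2 = 2 - (-4 + 2*x)/2 = 2 + (2 - x) = 4 - x)
q(P, I) = (I + P)/(-5 + I)
d(K) = 2*K/(-5 + K) (d(K) = (K + K)/(-5 + K) = (2*K)/(-5 + K) = 2*K/(-5 + K))
1/(d(g(B(C), 4)) + 76980) = 1/(2*(4 - 1*12)/(-5 + (4 - 1*12)) + 76980) = 1/(2*(4 - 12)/(-5 + (4 - 12)) + 76980) = 1/(2*(-8)/(-5 - 8) + 76980) = 1/(2*(-8)/(-13) + 76980) = 1/(2*(-8)*(-1/13) + 76980) = 1/(16/13 + 76980) = 1/(1000756/13) = 13/1000756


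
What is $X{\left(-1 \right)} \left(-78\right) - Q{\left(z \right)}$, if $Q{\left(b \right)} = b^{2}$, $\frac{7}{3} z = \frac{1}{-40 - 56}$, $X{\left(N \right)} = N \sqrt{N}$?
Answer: $- \frac{1}{50176} + 78 i \approx -1.993 \cdot 10^{-5} + 78.0 i$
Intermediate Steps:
$X{\left(N \right)} = N^{\frac{3}{2}}$
$z = - \frac{1}{224}$ ($z = \frac{3}{7 \left(-40 - 56\right)} = \frac{3}{7 \left(-96\right)} = \frac{3}{7} \left(- \frac{1}{96}\right) = - \frac{1}{224} \approx -0.0044643$)
$X{\left(-1 \right)} \left(-78\right) - Q{\left(z \right)} = \left(-1\right)^{\frac{3}{2}} \left(-78\right) - \left(- \frac{1}{224}\right)^{2} = - i \left(-78\right) - \frac{1}{50176} = 78 i - \frac{1}{50176} = - \frac{1}{50176} + 78 i$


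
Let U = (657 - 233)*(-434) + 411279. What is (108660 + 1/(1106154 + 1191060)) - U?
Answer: -272456472041/2297214 ≈ -1.1860e+5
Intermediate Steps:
U = 227263 (U = 424*(-434) + 411279 = -184016 + 411279 = 227263)
(108660 + 1/(1106154 + 1191060)) - U = (108660 + 1/(1106154 + 1191060)) - 1*227263 = (108660 + 1/2297214) - 227263 = 249615273241/2297214 - 227263 = -272456472041/2297214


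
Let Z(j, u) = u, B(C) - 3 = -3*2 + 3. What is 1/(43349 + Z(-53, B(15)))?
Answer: 1/43349 ≈ 2.3069e-5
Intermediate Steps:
B(C) = 0 (B(C) = 3 + (-3*2 + 3) = 3 + (-6 + 3) = 3 - 3 = 0)
1/(43349 + Z(-53, B(15))) = 1/(43349 + 0) = 1/43349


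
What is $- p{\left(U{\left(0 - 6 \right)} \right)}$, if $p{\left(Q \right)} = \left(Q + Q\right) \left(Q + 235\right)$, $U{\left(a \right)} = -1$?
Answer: $468$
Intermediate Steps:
$p{\left(Q \right)} = 2 Q \left(235 + Q\right)$
$- p{\left(U{\left(0 - 6 \right)} \right)} = - 2 \left(-1\right) \left(235 - 1\right) = - 2 \left(-1\right) 234 = \left(-1\right) \left(-468\right) = 468$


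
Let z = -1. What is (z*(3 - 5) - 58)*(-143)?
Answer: 8008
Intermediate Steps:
(z*(3 - 5) - 58)*(-143) = (-(3 - 5) - 58)*(-143) = (-1*(-2) - 58)*(-143) = (2 - 58)*(-143) = -56*(-143) = 8008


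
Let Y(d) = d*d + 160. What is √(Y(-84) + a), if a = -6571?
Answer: √645 ≈ 25.397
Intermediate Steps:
Y(d) = 160 + d² (Y(d) = d² + 160 = 160 + d²)
√(Y(-84) + a) = √((160 + (-84)²) - 6571) = √((160 + 7056) - 6571) = √(7216 - 6571) = √645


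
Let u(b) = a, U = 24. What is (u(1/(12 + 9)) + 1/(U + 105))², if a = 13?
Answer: 2815684/16641 ≈ 169.20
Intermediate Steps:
u(b) = 13
(u(1/(12 + 9)) + 1/(U + 105))² = (13 + 1/(24 + 105))² = (13 + 1/129)² = (1678/129)² = 2815684/16641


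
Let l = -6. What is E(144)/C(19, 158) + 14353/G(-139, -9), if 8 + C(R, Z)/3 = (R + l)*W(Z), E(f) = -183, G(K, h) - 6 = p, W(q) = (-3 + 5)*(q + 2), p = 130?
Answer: 3724085/35292 ≈ 105.52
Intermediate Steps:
W(q) = 4 + 2*q (W(q) = 2*(2 + q) = 4 + 2*q)
G(K, h) = 136 (G(K, h) = 6 + 130 = 136)
C(R, Z) = -24 + 3*(-6 + R)*(4 + 2*Z) (C(R, Z) = -24 + 3*((R - 6)*(4 + 2*Z)) = -24 + 3*((-6 + R)*(4 + 2*Z)) = -24 + 3*(-6 + R)*(4 + 2*Z))
E(144)/C(19, 158) + 14353/G(-139, -9) = -183/(-96 - 36*158 + 6*19*(2 + 158)) + 14353/136 = -183/(-96 - 5688 + 6*19*160) + 14353*(1/136) = -183/(-96 - 5688 + 18240) + 14353/136 = -183/12456 + 14353/136 = -183*1/12456 + 14353/136 = -61/4152 + 14353/136 = 3724085/35292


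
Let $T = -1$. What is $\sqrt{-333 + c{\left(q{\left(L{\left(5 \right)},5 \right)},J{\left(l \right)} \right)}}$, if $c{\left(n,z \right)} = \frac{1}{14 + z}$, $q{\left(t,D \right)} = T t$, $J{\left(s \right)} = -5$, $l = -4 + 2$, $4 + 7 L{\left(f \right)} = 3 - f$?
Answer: $\frac{2 i \sqrt{749}}{3} \approx 18.245 i$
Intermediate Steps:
$L{\left(f \right)} = - \frac{1}{7} - \frac{f}{7}$ ($L{\left(f \right)} = - \frac{4}{7} + \frac{3 - f}{7} = - \frac{4}{7} - \left(- \frac{3}{7} + \frac{f}{7}\right) = - \frac{1}{7} - \frac{f}{7}$)
$l = -2$
$q{\left(t,D \right)} = - t$
$\sqrt{-333 + c{\left(q{\left(L{\left(5 \right)},5 \right)},J{\left(l \right)} \right)}} = \sqrt{-333 + \frac{1}{14 - 5}} = \sqrt{-333 + \frac{1}{9}} = \sqrt{- \frac{2996}{9}} = \frac{2 i \sqrt{749}}{3}$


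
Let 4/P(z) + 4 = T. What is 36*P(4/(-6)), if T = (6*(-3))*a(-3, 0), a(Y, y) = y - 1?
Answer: 72/7 ≈ 10.286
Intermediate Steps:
a(Y, y) = -1 + y
T = 18 (T = (6*(-3))*(-1 + 0) = -18*(-1) = 18)
P(z) = 2/7 (P(z) = 4/(-4 + 18) = 4/14 = 4*(1/14) = 2/7)
36*P(4/(-6)) = 36*(2/7) = 72/7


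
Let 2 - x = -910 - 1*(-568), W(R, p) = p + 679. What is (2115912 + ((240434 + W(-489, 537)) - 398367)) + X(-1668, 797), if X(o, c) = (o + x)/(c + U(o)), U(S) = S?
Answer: 1706460169/871 ≈ 1.9592e+6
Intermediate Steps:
W(R, p) = 679 + p
x = 344 (x = 2 - (-910 - 1*(-568)) = 2 - (-910 + 568) = 2 - 1*(-342) = 2 + 342 = 344)
X(o, c) = (344 + o)/(c + o) (X(o, c) = (o + 344)/(c + o) = (344 + o)/(c + o))
(2115912 + ((240434 + W(-489, 537)) - 398367)) + X(-1668, 797) = (2115912 + ((240434 + (679 + 537)) - 398367)) + (344 - 1668)/(797 - 1668) = (2115912 + ((240434 + 1216) - 398367)) - 1324/(-871) = (2115912 + (241650 - 398367)) - 1/871*(-1324) = (2115912 - 156717) + 1324/871 = 1959195 + 1324/871 = 1706460169/871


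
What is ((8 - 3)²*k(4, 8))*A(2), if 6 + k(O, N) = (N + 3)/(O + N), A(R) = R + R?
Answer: -1525/3 ≈ -508.33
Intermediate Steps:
A(R) = 2*R
k(O, N) = -6 + (3 + N)/(N + O) (k(O, N) = -6 + (N + 3)/(O + N) = -6 + (3 + N)/(N + O))
((8 - 3)²*k(4, 8))*A(2) = ((8 - 3)²*((3 - 6*4 - 5*8)/(8 + 4)))*(2*2) = (5²*((3 - 24 - 40)/12))*4 = (25*((1/12)*(-61)))*4 = (25*(-61/12))*4 = -1525/12*4 = -1525/3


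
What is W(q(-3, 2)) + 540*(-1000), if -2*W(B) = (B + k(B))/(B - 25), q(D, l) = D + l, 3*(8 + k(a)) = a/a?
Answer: -3240001/6 ≈ -5.4000e+5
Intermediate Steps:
k(a) = -23/3 (k(a) = -8 + (a/a)/3 = -8 + (1/3)*1 = -8 + 1/3 = -23/3)
W(B) = -(-23/3 + B)/(2*(-25 + B)) (W(B) = -(B - 23/3)/(2*(B - 25)) = -(-23/3 + B)/(2*(-25 + B)))
W(q(-3, 2)) + 540*(-1000) = (23 - 3*(-3 + 2))/(6*(-25 + (-3 + 2))) + 540*(-1000) = (23 - 3*(-1))/(6*(-25 - 1)) - 540000 = (1/6)*(23 + 3)/(-26) - 540000 = (1/6)*(-1/26)*26 - 540000 = -1/6 - 540000 = -3240001/6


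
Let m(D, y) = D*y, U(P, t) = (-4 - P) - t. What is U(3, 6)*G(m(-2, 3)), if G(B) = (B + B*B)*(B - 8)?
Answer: 5460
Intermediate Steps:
U(P, t) = -4 - P - t
G(B) = (-8 + B)*(B + B**2) (G(B) = (B + B**2)*(-8 + B) = (-8 + B)*(B + B**2))
U(3, 6)*G(m(-2, 3)) = (-4 - 1*3 - 1*6)*((-2*3)*(-8 + (-2*3)**2 - (-14)*3)) = (-4 - 3 - 6)*(-6*(-8 + (-6)**2 - 7*(-6))) = -(-78)*(-8 + 36 + 42) = -(-78)*70 = -13*(-420) = 5460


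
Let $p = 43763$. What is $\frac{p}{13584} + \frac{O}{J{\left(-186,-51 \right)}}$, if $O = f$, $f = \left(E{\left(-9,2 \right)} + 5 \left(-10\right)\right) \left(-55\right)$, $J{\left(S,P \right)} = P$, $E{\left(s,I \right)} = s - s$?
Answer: $- \frac{11708029}{230928} \approx -50.7$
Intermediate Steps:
$E{\left(s,I \right)} = 0$
$f = 2750$ ($f = \left(0 + 5 \left(-10\right)\right) \left(-55\right) = \left(0 - 50\right) \left(-55\right) = \left(-50\right) \left(-55\right) = 2750$)
$O = 2750$
$\frac{p}{13584} + \frac{O}{J{\left(-186,-51 \right)}} = \frac{43763}{13584} + \frac{2750}{-51} = 43763 \cdot \frac{1}{13584} + 2750 \left(- \frac{1}{51}\right) = \frac{43763}{13584} - \frac{2750}{51} = - \frac{11708029}{230928}$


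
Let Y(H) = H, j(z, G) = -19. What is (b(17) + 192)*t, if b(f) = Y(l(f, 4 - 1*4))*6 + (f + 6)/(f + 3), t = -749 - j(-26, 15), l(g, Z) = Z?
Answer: -281999/2 ≈ -1.4100e+5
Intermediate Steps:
t = -730 (t = -749 - 1*(-19) = -749 + 19 = -730)
b(f) = (6 + f)/(3 + f) (b(f) = (4 - 1*4)*6 + (f + 6)/(f + 3) = (4 - 4)*6 + (6 + f)/(3 + f) = 0*6 + (6 + f)/(3 + f) = 0 + (6 + f)/(3 + f) = (6 + f)/(3 + f))
(b(17) + 192)*t = ((6 + 17)/(3 + 17) + 192)*(-730) = (23/20 + 192)*(-730) = (3863/20)*(-730) = -281999/2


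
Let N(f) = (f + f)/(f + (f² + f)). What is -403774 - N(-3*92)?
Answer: -55317037/137 ≈ -4.0377e+5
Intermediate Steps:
N(f) = 2*f/(f² + 2*f) (N(f) = (2*f)/(f + (f + f²)) = (2*f)/(f² + 2*f) = 2*f/(f² + 2*f))
-403774 - N(-3*92) = -403774 - 2/(2 - 3*92) = -403774 - 2/(2 - 276) = -403774 - 2/(-274) = -403774 - 2*(-1)/274 = -403774 - 1*(-1/137) = -403774 + 1/137 = -55317037/137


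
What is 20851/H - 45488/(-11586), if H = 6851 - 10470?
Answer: -38479307/20964867 ≈ -1.8354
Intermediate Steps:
H = -3619
20851/H - 45488/(-11586) = 20851/(-3619) - 45488/(-11586) = 20851*(-1/3619) - 45488*(-1/11586) = -20851/3619 + 22744/5793 = -38479307/20964867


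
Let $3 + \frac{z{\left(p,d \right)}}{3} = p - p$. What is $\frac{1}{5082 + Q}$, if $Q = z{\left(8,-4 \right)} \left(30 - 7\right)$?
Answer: $\frac{1}{4875} \approx 0.00020513$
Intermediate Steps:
$z{\left(p,d \right)} = -9$ ($z{\left(p,d \right)} = -9 + 3 \left(p - p\right) = -9 + 3 \cdot 0 = -9 + 0 = -9$)
$Q = -207$ ($Q = - 9 \left(30 - 7\right) = \left(-9\right) 23 = -207$)
$\frac{1}{5082 + Q} = \frac{1}{5082 - 207} = \frac{1}{4875}$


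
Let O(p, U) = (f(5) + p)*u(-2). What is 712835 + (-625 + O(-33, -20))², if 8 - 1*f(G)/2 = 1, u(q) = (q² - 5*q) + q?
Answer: 1440444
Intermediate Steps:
u(q) = q² - 4*q
f(G) = 14 (f(G) = 16 - 2*1 = 16 - 2 = 14)
O(p, U) = 168 + 12*p (O(p, U) = (14 + p)*(-2*(-4 - 2)) = (14 + p)*(-2*(-6)) = (14 + p)*12 = 168 + 12*p)
712835 + (-625 + O(-33, -20))² = 712835 + (-625 + (168 + 12*(-33)))² = 712835 + (-625 + (168 - 396))² = 712835 + (-625 - 228)² = 712835 + (-853)² = 712835 + 727609 = 1440444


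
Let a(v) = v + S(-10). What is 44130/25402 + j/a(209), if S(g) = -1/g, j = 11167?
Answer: 1464458585/26557791 ≈ 55.142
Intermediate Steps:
a(v) = ⅒ + v (a(v) = v - 1/(-10) = v - 1*(-⅒) = v + ⅒ = ⅒ + v)
44130/25402 + j/a(209) = 44130/25402 + 11167/(⅒ + 209) = 44130*(1/25402) + 11167/(2091/10) = 22065/12701 + 11167*(10/2091) = 22065/12701 + 111670/2091 = 1464458585/26557791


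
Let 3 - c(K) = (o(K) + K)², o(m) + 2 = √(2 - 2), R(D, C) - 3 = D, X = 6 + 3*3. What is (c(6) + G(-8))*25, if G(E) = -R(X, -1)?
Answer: -775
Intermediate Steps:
X = 15 (X = 6 + 9 = 15)
R(D, C) = 3 + D
o(m) = -2 (o(m) = -2 + √(2 - 2) = -2 + √0 = -2 + 0 = -2)
G(E) = -18 (G(E) = -(3 + 15) = -1*18 = -18)
c(K) = 3 - (-2 + K)²
(c(6) + G(-8))*25 = ((3 - (-2 + 6)²) - 18)*25 = ((3 - 1*4²) - 18)*25 = ((3 - 1*16) - 18)*25 = ((3 - 16) - 18)*25 = (-13 - 18)*25 = -31*25 = -775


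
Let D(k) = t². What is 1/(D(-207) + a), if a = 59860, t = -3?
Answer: 1/59869 ≈ 1.6703e-5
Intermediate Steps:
D(k) = 9 (D(k) = (-3)² = 9)
1/(D(-207) + a) = 1/(9 + 59860) = 1/59869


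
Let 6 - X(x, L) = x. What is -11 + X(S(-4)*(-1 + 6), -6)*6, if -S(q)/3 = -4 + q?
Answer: -695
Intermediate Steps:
S(q) = 12 - 3*q (S(q) = -3*(-4 + q) = 12 - 3*q)
X(x, L) = 6 - x
-11 + X(S(-4)*(-1 + 6), -6)*6 = -11 + (6 - (12 - 3*(-4))*(-1 + 6))*6 = -11 + (6 - (12 + 12)*5)*6 = -11 + (6 - 24*5)*6 = -11 + (6 - 1*120)*6 = -11 + (6 - 120)*6 = -11 - 114*6 = -11 - 684 = -695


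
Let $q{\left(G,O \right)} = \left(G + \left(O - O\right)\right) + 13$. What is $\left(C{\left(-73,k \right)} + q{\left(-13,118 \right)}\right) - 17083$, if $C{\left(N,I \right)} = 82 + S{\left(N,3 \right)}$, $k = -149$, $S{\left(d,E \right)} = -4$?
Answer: $-17005$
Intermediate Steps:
$q{\left(G,O \right)} = 13 + G$ ($q{\left(G,O \right)} = \left(G + 0\right) + 13 = G + 13 = 13 + G$)
$C{\left(N,I \right)} = 78$ ($C{\left(N,I \right)} = 82 - 4 = 78$)
$\left(C{\left(-73,k \right)} + q{\left(-13,118 \right)}\right) - 17083 = \left(78 + \left(13 - 13\right)\right) - 17083 = \left(78 + 0\right) - 17083 = 78 - 17083 = -17005$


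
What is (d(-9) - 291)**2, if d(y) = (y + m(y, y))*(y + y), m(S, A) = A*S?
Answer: 2518569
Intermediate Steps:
d(y) = 2*y*(y + y**2) (d(y) = (y + y*y)*(y + y) = (y + y**2)*(2*y) = 2*y*(y + y**2))
(d(-9) - 291)**2 = (2*(-9)**2*(1 - 9) - 291)**2 = (2*81*(-8) - 291)**2 = (-1296 - 291)**2 = (-1587)**2 = 2518569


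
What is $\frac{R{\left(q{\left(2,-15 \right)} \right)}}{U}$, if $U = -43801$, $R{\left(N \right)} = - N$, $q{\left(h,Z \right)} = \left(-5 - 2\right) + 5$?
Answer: $- \frac{2}{43801} \approx -4.5661 \cdot 10^{-5}$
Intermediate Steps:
$q{\left(h,Z \right)} = -2$ ($q{\left(h,Z \right)} = -7 + 5 = -2$)
$\frac{R{\left(q{\left(2,-15 \right)} \right)}}{U} = \frac{\left(-1\right) \left(-2\right)}{-43801} = 2 \left(- \frac{1}{43801}\right) = - \frac{2}{43801}$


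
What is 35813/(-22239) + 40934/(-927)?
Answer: -11648517/254513 ≈ -45.768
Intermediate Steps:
35813/(-22239) + 40934/(-927) = 35813*(-1/22239) + 40934*(-1/927) = -35813/22239 - 40934/927 = -11648517/254513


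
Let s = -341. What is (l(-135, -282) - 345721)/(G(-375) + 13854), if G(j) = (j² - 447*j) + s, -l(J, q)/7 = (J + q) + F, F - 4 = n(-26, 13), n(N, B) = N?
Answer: -342648/321763 ≈ -1.0649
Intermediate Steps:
F = -22 (F = 4 - 26 = -22)
l(J, q) = 154 - 7*J - 7*q (l(J, q) = -7*((J + q) - 22) = -7*(-22 + J + q) = 154 - 7*J - 7*q)
G(j) = -341 + j² - 447*j (G(j) = (j² - 447*j) - 341 = -341 + j² - 447*j)
(l(-135, -282) - 345721)/(G(-375) + 13854) = ((154 - 7*(-135) - 7*(-282)) - 345721)/((-341 + (-375)² - 447*(-375)) + 13854) = ((154 + 945 + 1974) - 345721)/((-341 + 140625 + 167625) + 13854) = (3073 - 345721)/(307909 + 13854) = -342648/321763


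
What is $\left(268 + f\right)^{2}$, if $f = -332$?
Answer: $4096$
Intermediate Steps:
$\left(268 + f\right)^{2} = \left(268 - 332\right)^{2} = \left(-64\right)^{2} = 4096$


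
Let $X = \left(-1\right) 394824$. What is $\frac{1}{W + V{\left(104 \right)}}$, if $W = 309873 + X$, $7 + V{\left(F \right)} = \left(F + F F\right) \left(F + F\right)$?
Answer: $\frac{1}{2186402} \approx 4.5737 \cdot 10^{-7}$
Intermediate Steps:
$X = -394824$
$V{\left(F \right)} = -7 + 2 F \left(F + F^{2}\right)$ ($V{\left(F \right)} = -7 + \left(F + F F\right) \left(F + F\right) = -7 + \left(F + F^{2}\right) 2 F = -7 + 2 F \left(F + F^{2}\right)$)
$W = -84951$ ($W = 309873 - 394824 = -84951$)
$\frac{1}{W + V{\left(104 \right)}} = \frac{1}{-84951 + \left(-7 + 2 \cdot 104^{2} + 2 \cdot 104^{3}\right)} = \frac{1}{-84951 + \left(-7 + 2 \cdot 10816 + 2 \cdot 1124864\right)} = \frac{1}{-84951 + \left(-7 + 21632 + 2249728\right)} = \frac{1}{-84951 + 2271353} = \frac{1}{2186402}$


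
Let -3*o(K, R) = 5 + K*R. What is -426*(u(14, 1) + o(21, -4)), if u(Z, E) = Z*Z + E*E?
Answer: -95140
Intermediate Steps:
o(K, R) = -5/3 - K*R/3 (o(K, R) = -(5 + K*R)/3 = -5/3 - K*R/3)
u(Z, E) = E**2 + Z**2 (u(Z, E) = Z**2 + E**2 = E**2 + Z**2)
-426*(u(14, 1) + o(21, -4)) = -426*((1**2 + 14**2) + (-5/3 - 1/3*21*(-4))) = -426*((1 + 196) + (-5/3 + 28)) = -426*(197 + 79/3) = -426*670/3 = -95140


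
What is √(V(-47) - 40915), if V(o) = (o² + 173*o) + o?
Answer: 2*I*√11721 ≈ 216.53*I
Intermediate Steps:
V(o) = o² + 174*o
√(V(-47) - 40915) = √(-47*(174 - 47) - 40915) = √(-47*127 - 40915) = √(-5969 - 40915) = √(-46884) = 2*I*√11721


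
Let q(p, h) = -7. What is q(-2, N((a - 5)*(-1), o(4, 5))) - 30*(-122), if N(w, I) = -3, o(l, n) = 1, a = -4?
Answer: 3653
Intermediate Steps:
q(-2, N((a - 5)*(-1), o(4, 5))) - 30*(-122) = -7 - 30*(-122) = -7 + 3660 = 3653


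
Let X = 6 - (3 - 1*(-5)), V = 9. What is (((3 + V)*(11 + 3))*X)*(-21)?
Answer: 7056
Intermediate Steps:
X = -2 (X = 6 - (3 + 5) = 6 - 1*8 = 6 - 8 = -2)
(((3 + V)*(11 + 3))*X)*(-21) = (((3 + 9)*(11 + 3))*(-2))*(-21) = ((12*14)*(-2))*(-21) = (168*(-2))*(-21) = -336*(-21) = 7056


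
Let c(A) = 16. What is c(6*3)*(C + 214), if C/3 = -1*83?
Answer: -560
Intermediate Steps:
C = -249 (C = 3*(-1*83) = 3*(-83) = -249)
c(6*3)*(C + 214) = 16*(-249 + 214) = 16*(-35) = -560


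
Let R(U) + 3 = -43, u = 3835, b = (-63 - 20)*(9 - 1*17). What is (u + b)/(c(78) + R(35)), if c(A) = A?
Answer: 4499/32 ≈ 140.59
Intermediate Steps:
b = 664 (b = -83*(9 - 17) = -83*(-8) = 664)
R(U) = -46 (R(U) = -3 - 43 = -46)
(u + b)/(c(78) + R(35)) = (3835 + 664)/(78 - 46) = 4499/32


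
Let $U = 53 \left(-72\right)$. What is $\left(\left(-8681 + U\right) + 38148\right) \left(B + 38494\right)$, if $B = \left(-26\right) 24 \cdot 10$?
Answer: $827347354$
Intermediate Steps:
$B = -6240$ ($B = \left(-624\right) 10 = -6240$)
$U = -3816$
$\left(\left(-8681 + U\right) + 38148\right) \left(B + 38494\right) = \left(\left(-8681 - 3816\right) + 38148\right) \left(-6240 + 38494\right) = \left(-12497 + 38148\right) 32254 = 25651 \cdot 32254 = 827347354$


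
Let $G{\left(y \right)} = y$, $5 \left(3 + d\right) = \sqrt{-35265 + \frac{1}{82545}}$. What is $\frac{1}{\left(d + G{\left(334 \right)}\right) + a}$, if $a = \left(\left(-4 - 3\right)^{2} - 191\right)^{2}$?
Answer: $\frac{42293994375}{866818325665049} - \frac{20 i \sqrt{15017770012755}}{866818325665049} \approx 4.8792 \cdot 10^{-5} - 8.9414 \cdot 10^{-8} i$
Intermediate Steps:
$d = -3 + \frac{4 i \sqrt{15017770012755}}{412725}$ ($d = -3 + \frac{\sqrt{-35265 + \frac{1}{82545}}}{5} = -3 + \frac{\sqrt{- \frac{2910949424}{82545}}}{5} = -3 + \frac{\frac{4}{82545} i \sqrt{15017770012755}}{5} = -3 + \frac{4 i \sqrt{15017770012755}}{412725} \approx -3.0 + 37.558 i$)
$a = 20164$ ($a = \left(\left(-7\right)^{2} - 191\right)^{2} = \left(49 - 191\right)^{2} = \left(-142\right)^{2} = 20164$)
$\frac{1}{\left(d + G{\left(334 \right)}\right) + a} = \frac{1}{\left(\left(-3 + \frac{4 i \sqrt{15017770012755}}{412725}\right) + 334\right) + 20164} = \frac{1}{\left(331 + \frac{4 i \sqrt{15017770012755}}{412725}\right) + 20164} = \frac{1}{20495 + \frac{4 i \sqrt{15017770012755}}{412725}}$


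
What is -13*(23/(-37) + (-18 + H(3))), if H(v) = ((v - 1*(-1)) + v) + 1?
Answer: 5109/37 ≈ 138.08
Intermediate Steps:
H(v) = 2 + 2*v (H(v) = ((v + 1) + v) + 1 = ((1 + v) + v) + 1 = (1 + 2*v) + 1 = 2 + 2*v)
-13*(23/(-37) + (-18 + H(3))) = -13*(23/(-37) + (-18 + (2 + 2*3))) = -13*(23*(-1/37) + (-18 + (2 + 6))) = -13*(-23/37 + (-18 + 8)) = -13*(-23/37 - 10) = -13*(-393/37) = 5109/37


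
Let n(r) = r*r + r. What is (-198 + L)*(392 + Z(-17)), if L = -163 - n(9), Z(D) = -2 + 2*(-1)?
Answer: -174988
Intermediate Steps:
Z(D) = -4 (Z(D) = -2 - 2 = -4)
n(r) = r + r² (n(r) = r² + r = r + r²)
L = -253 (L = -163 - 9*(1 + 9) = -163 - 9*10 = -163 - 1*90 = -163 - 90 = -253)
(-198 + L)*(392 + Z(-17)) = (-198 - 253)*(392 - 4) = -451*388 = -174988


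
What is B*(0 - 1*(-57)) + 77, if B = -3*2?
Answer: -265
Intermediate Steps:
B = -6
B*(0 - 1*(-57)) + 77 = -6*(0 - 1*(-57)) + 77 = -6*(0 + 57) + 77 = -6*57 + 77 = -342 + 77 = -265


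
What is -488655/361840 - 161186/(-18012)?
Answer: 2476094419/325873104 ≈ 7.5983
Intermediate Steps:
-488655/361840 - 161186/(-18012) = -488655*1/361840 - 161186*(-1/18012) = -97731/72368 + 80593/9006 = 2476094419/325873104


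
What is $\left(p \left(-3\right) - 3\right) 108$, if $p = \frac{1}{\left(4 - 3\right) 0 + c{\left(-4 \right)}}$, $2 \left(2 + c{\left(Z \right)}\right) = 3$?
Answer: $324$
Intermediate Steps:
$c{\left(Z \right)} = - \frac{1}{2}$ ($c{\left(Z \right)} = -2 + \frac{1}{2} \cdot 3 = -2 + \frac{3}{2} = - \frac{1}{2}$)
$p = -2$ ($p = \frac{1}{\left(4 - 3\right) 0 - \frac{1}{2}} = \frac{1}{1 \cdot 0 - \frac{1}{2}} = \frac{1}{0 - \frac{1}{2}} = \frac{1}{- \frac{1}{2}} = -2$)
$\left(p \left(-3\right) - 3\right) 108 = \left(\left(-2\right) \left(-3\right) - 3\right) 108 = \left(6 - 3\right) 108 = 3 \cdot 108 = 324$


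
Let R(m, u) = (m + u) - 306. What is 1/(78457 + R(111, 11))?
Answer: 1/78273 ≈ 1.2776e-5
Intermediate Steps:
R(m, u) = -306 + m + u
1/(78457 + R(111, 11)) = 1/(78457 + (-306 + 111 + 11)) = 1/(78457 - 184) = 1/78273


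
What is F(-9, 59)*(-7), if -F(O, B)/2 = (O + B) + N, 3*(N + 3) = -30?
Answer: 518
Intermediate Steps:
N = -13 (N = -3 + (⅓)*(-30) = -3 - 10 = -13)
F(O, B) = 26 - 2*B - 2*O (F(O, B) = -2*((O + B) - 13) = -2*((B + O) - 13) = -2*(-13 + B + O) = 26 - 2*B - 2*O)
F(-9, 59)*(-7) = (26 - 2*59 - 2*(-9))*(-7) = (26 - 118 + 18)*(-7) = -74*(-7) = 518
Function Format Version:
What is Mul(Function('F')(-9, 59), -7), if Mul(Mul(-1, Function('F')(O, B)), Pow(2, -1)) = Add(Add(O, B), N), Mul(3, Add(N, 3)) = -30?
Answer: 518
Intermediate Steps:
N = -13 (N = Add(-3, Mul(Rational(1, 3), -30)) = Add(-3, -10) = -13)
Function('F')(O, B) = Add(26, Mul(-2, B), Mul(-2, O)) (Function('F')(O, B) = Mul(-2, Add(Add(O, B), -13)) = Mul(-2, Add(Add(B, O), -13)) = Mul(-2, Add(-13, B, O)) = Add(26, Mul(-2, B), Mul(-2, O)))
Mul(Function('F')(-9, 59), -7) = Mul(Add(26, Mul(-2, 59), Mul(-2, -9)), -7) = Mul(Add(26, -118, 18), -7) = Mul(-74, -7) = 518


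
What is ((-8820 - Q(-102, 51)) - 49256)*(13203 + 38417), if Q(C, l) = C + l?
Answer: -2995250500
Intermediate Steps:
((-8820 - Q(-102, 51)) - 49256)*(13203 + 38417) = ((-8820 - (-102 + 51)) - 49256)*(13203 + 38417) = ((-8820 - 1*(-51)) - 49256)*51620 = ((-8820 + 51) - 49256)*51620 = (-8769 - 49256)*51620 = -58025*51620 = -2995250500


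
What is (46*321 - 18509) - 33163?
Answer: -36906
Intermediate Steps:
(46*321 - 18509) - 33163 = (14766 - 18509) - 33163 = -3743 - 33163 = -36906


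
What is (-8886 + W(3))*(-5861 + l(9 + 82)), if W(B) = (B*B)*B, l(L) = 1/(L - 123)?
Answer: 1661532027/32 ≈ 5.1923e+7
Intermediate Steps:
l(L) = 1/(-123 + L)
W(B) = B³ (W(B) = B²*B = B³)
(-8886 + W(3))*(-5861 + l(9 + 82)) = (-8886 + 3³)*(-5861 + 1/(-123 + (9 + 82))) = (-8886 + 27)*(-5861 + 1/(-123 + 91)) = -8859*(-5861 + 1/(-32)) = -8859*(-5861 - 1/32) = -8859*(-187553/32) = 1661532027/32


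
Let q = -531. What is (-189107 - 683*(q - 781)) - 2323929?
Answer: -1616940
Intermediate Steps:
(-189107 - 683*(q - 781)) - 2323929 = (-189107 - 683*(-531 - 781)) - 2323929 = (-189107 - 683*(-1312)) - 2323929 = (-189107 - 1*(-896096)) - 2323929 = (-189107 + 896096) - 2323929 = 706989 - 2323929 = -1616940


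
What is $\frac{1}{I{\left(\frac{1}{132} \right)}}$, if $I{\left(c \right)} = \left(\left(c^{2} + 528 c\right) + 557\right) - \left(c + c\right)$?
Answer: $\frac{17424}{9774601} \approx 0.0017826$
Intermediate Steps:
$I{\left(c \right)} = 557 + c^{2} + 526 c$ ($I{\left(c \right)} = \left(557 + c^{2} + 528 c\right) - 2 c = 557 + c^{2} + 526 c$)
$\frac{1}{I{\left(\frac{1}{132} \right)}} = \frac{1}{557 + \left(\frac{1}{132}\right)^{2} + \frac{526}{132}} = \frac{1}{557 + \left(\frac{1}{132}\right)^{2} + 526 \cdot \frac{1}{132}} = \frac{1}{557 + \frac{1}{17424} + \frac{263}{66}} = \frac{1}{\frac{9774601}{17424}} = \frac{17424}{9774601}$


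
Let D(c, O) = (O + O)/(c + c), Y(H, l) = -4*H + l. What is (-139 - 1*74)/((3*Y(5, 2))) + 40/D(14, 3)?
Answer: 3431/18 ≈ 190.61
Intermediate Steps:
Y(H, l) = l - 4*H
D(c, O) = O/c (D(c, O) = (2*O)/((2*c)) = (2*O)*(1/(2*c)) = O/c)
(-139 - 1*74)/((3*Y(5, 2))) + 40/D(14, 3) = (-139 - 1*74)/((3*(2 - 4*5))) + 40/((3/14)) = (-139 - 74)/((3*(2 - 20))) + 40/((3*(1/14))) = -213/(3*(-18)) + 40/(3/14) = -213/(-54) + 40*(14/3) = -213*(-1/54) + 560/3 = 71/18 + 560/3 = 3431/18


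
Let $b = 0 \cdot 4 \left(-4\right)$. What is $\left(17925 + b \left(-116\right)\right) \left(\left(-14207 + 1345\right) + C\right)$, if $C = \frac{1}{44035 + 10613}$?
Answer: $- \frac{4199723385625}{18216} \approx -2.3055 \cdot 10^{8}$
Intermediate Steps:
$C = \frac{1}{54648} \approx 1.8299 \cdot 10^{-5}$
$b = 0$ ($b = 0 \left(-4\right) = 0$)
$\left(17925 + b \left(-116\right)\right) \left(\left(-14207 + 1345\right) + C\right) = \left(17925 + 0 \left(-116\right)\right) \left(\left(-14207 + 1345\right) + \frac{1}{54648}\right) = \left(17925 + 0\right) \left(-12862 + \frac{1}{54648}\right) = 17925 \left(- \frac{702882575}{54648}\right) = - \frac{4199723385625}{18216}$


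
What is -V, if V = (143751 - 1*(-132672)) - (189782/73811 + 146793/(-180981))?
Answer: -39704756317118/143638587 ≈ -2.7642e+5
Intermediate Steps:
V = 39704756317118/143638587 (V = (143751 + 132672) - (189782*(1/73811) + 146793*(-1/180981)) = 276423 - (6122/2381 - 48931/60327) = 276423 - 1*252817183/143638587 = 276423 - 252817183/143638587 = 39704756317118/143638587 ≈ 2.7642e+5)
-V = -1*39704756317118/143638587 = -39704756317118/143638587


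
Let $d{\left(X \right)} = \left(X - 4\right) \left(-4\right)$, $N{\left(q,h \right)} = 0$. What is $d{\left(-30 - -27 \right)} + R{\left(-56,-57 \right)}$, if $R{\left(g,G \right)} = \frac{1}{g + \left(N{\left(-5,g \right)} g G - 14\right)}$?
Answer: $\frac{1959}{70} \approx 27.986$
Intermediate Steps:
$d{\left(X \right)} = 16 - 4 X$ ($d{\left(X \right)} = \left(-4 + X\right) \left(-4\right) = 16 - 4 X$)
$R{\left(g,G \right)} = \frac{1}{-14 + g}$ ($R{\left(g,G \right)} = \frac{1}{g + \left(0 g G - 14\right)} = \frac{1}{g - \left(14 + 0 G\right)} = \frac{1}{g + \left(0 - 14\right)} = \frac{1}{g - 14} = \frac{1}{-14 + g}$)
$d{\left(-30 - -27 \right)} + R{\left(-56,-57 \right)} = \left(16 - 4 \left(-30 - -27\right)\right) + \frac{1}{-14 - 56} = \left(16 - 4 \left(-30 + 27\right)\right) + \frac{1}{-70} = \left(16 - -12\right) - \frac{1}{70} = \left(16 + 12\right) - \frac{1}{70} = 28 - \frac{1}{70} = \frac{1959}{70}$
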